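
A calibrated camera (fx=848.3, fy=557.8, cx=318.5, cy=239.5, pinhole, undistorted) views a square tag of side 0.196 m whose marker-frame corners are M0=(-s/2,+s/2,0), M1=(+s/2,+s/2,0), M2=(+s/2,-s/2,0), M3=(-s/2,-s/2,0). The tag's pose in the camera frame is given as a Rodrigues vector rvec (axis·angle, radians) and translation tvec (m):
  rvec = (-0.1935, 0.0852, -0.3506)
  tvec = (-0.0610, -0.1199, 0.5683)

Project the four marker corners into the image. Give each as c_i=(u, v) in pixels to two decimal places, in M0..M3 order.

c0=(134.35, 244.09) c1=(417.32, 173.98) c2=(315.74, 5.84) c3=(53.40, 74.00)

Intrinsics K: fx=848.3, fy=557.8, cx=318.5, cy=239.5
Marker side s = 0.196 m; corners in marker frame (Z=0):
  M0 = (-0.0980, +0.0980, 0)
  M1 = (+0.0980, +0.0980, 0)
  M2 = (+0.0980, -0.0980, 0)
  M3 = (-0.0980, -0.0980, 0)
rvec = (-0.1935, 0.0852, -0.3506), |rvec| = θ = 0.40942 rad = 23.458°
Rodrigues: sinθ=0.39807, 1−cosθ=0.08265; R = I + sinθ·[k]× + (1−cosθ)·[k]×²:
    [+0.93581 +0.33276 +0.11629]
    [-0.34902 +0.92093 +0.17341]
    [-0.04939 -0.20287 +0.97796]
t = (-0.0610, -0.1199, 0.5683) m
M0: Pc = R·M0+t = (-0.12010, +0.00455, +0.55326); u = 848.3·(-0.12010)/0.55326 + 318.5 = 134.3542, v = 557.8·(+0.00455)/0.55326 + 239.5 = 244.0923
M1: Pc = R·M1+t = (+0.06332, -0.06385, +0.54358); u = 848.3·(+0.06332)/0.54358 + 318.5 = 417.3164, v = 557.8·(-0.06385)/0.54358 + 239.5 = 173.9773
M2: Pc = R·M2+t = (-0.00190, -0.24435, +0.58334); u = 848.3·(-0.00190)/0.58334 + 318.5 = 315.7363, v = 557.8·(-0.24435)/0.58334 + 239.5 = 5.8438
M3: Pc = R·M3+t = (-0.18532, -0.17595, +0.59302); u = 848.3·(-0.18532)/0.59302 + 318.5 = 53.4048, v = 557.8·(-0.17595)/0.59302 + 239.5 = 74.0022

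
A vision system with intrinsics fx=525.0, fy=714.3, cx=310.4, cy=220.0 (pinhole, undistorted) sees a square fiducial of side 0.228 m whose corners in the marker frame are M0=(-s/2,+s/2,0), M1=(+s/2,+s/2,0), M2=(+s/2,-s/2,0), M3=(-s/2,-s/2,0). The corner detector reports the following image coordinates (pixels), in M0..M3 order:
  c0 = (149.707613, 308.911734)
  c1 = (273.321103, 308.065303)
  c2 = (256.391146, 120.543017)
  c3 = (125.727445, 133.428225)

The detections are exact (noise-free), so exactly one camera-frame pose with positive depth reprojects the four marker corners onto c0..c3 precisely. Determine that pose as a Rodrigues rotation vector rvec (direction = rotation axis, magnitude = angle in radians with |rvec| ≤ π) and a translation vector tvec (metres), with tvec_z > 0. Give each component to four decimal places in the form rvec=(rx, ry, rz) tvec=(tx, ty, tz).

Intrinsics K: fx=525.0, fy=714.3, cx=310.4, cy=220.0
Marker side s = 0.228 m; corners in marker frame (Z=0):
  M0 = (-0.1140, +0.1140, 0)
  M1 = (+0.1140, +0.1140, 0)
  M2 = (+0.1140, -0.1140, 0)
  M3 = (-0.1140, -0.1140, 0)
Detected image corners:
  c0 = (149.707613, 308.911734) px
  c1 = (273.321103, 308.065303) px
  c2 = (256.391146, 120.543017) px
  c3 = (125.727445, 133.428225) px
Planar DLT: solve 8×8 A·h = b for H (H[2,2]=1):
  H  [+500.75518 +148.23263 +199.59373]
  H  [-90.21404 +857.98853 +220.82894]
  H  [-0.28001 +0.28826 +1.00000]
B = K⁻¹H; ‖b₁‖=1.154557, ‖b₂‖=1.154557; λ = 2/(‖b₁‖+‖b₂‖) = 0.866133, sign → tz>0 ⇒ λ=+0.866133
r₁ = λ·B[:,0] = (+0.96952,-0.03469,-0.24253); r₂ = λ·B[:,1] = (+0.09693,+0.96347,+0.24968)
r₃ = r₁×r₂ = (+0.22500,-0.26558,+0.93747); SVD([r₁ r₂ r₃]) → R = UVᵀ:
  R  [+0.96952 +0.09693 +0.22500]
  R  [-0.03469 +0.96347 -0.26558]
  R  [-0.24253 +0.24968 +0.93747]
t = (-0.18281, +0.00101, +0.86613) m
tr R = 2.870457; θ = arccos((tr R − 1)/2) = 0.361893 rad = 20.735°
axis k = ((R−Rᵀ)₃₂, (R−Rᵀ)₁₃, (R−Rᵀ)₂₁) / (2 sinθ) = (+0.727663, +0.660266, -0.185890)
rvec = θ·k = (+0.263336, +0.238945, -0.067272)

rvec=(0.2633, 0.2389, -0.0673) tvec=(-0.1828, 0.0010, 0.8661)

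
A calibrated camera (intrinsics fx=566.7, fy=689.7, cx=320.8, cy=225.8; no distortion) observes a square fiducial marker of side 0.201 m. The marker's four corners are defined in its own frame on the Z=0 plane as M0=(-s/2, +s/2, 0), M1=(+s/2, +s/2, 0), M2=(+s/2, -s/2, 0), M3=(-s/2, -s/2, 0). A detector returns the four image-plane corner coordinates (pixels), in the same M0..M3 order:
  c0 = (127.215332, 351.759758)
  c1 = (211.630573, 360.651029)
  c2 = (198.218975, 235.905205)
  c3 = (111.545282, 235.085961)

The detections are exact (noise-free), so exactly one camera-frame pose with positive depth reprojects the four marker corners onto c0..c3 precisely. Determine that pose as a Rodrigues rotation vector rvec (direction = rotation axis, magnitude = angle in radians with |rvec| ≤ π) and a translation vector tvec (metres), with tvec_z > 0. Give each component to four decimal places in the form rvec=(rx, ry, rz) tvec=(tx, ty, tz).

Intrinsics K: fx=566.7, fy=689.7, cx=320.8, cy=225.8
Marker side s = 0.201 m; corners in marker frame (Z=0):
  M0 = (-0.1005, +0.1005, 0)
  M1 = (+0.1005, +0.1005, 0)
  M2 = (+0.1005, -0.1005, 0)
  M3 = (-0.1005, -0.1005, 0)
Detected image corners:
  c0 = (127.215332, 351.759758) px
  c1 = (211.630573, 360.651029) px
  c2 = (198.218975, 235.905205) px
  c3 = (111.545282, 235.085961) px
Planar DLT: solve 8×8 A·h = b for H (H[2,2]=1):
  H  [+370.30654 +103.21258 +160.82795]
  H  [-76.14152 +655.83226 +296.91504]
  H  [-0.34030 +0.18919 +1.00000]
B = K⁻¹H; ‖b₁‖=0.911957, ‖b₂‖=0.911957; λ = 2/(‖b₁‖+‖b₂‖) = 1.096543, sign → tz>0 ⇒ λ=+1.096543
r₁ = λ·B[:,0] = (+0.92777,+0.00111,-0.37316); r₂ = λ·B[:,1] = (+0.08227,+0.97478,+0.20746)
r₃ = r₁×r₂ = (+0.36398,-0.22317,+0.90428); SVD([r₁ r₂ r₃]) → R = UVᵀ:
  R  [+0.92777 +0.08227 +0.36398]
  R  [+0.00111 +0.97478 -0.22317]
  R  [-0.37316 +0.20746 +0.90428]
t = (-0.30954, +0.11306, +1.09654) m
tr R = 2.806822; θ = arccos((tr R − 1)/2) = 0.443137 rad = 25.390°
axis k = ((R−Rᵀ)₃₂, (R−Rᵀ)₁₃, (R−Rᵀ)₂₁) / (2 sinθ) = (+0.502163, +0.859578, -0.094645)
rvec = θ·k = (+0.222527, +0.380911, -0.041941)

rvec=(0.2225, 0.3809, -0.0419) tvec=(-0.3095, 0.1131, 1.0965)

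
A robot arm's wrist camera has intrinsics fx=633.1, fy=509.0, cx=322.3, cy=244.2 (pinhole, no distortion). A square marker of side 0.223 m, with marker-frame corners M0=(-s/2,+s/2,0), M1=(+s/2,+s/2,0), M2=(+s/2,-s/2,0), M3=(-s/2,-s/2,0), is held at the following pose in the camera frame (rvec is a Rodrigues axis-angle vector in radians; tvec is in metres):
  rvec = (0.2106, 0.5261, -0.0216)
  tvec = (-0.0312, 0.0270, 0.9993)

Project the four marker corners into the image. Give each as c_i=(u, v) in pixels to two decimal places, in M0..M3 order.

Intrinsics K: fx=633.1, fy=509.0, cx=322.3, cy=244.2
Marker side s = 0.223 m; corners in marker frame (Z=0):
  M0 = (-0.1115, +0.1115, 0)
  M1 = (+0.1115, +0.1115, 0)
  M2 = (+0.1115, -0.1115, 0)
  M3 = (-0.1115, -0.1115, 0)
rvec = (0.2106, 0.5261, -0.0216), |rvec| = θ = 0.56710 rad = 32.492°
Rodrigues: sinθ=0.53719, 1−cosθ=0.15654; R = I + sinθ·[k]× + (1−cosθ)·[k]×²:
    [+0.86505 +0.07439 +0.49614]
    [+0.03347 +0.97818 -0.20502]
    [-0.50057 +0.19396 +0.84369]
t = (-0.0312, 0.0270, 0.9993) m
M0: Pc = R·M0+t = (-0.11936, +0.13234, +1.07674); u = 633.1·(-0.11936)/1.07674 + 322.3 = 252.1196, v = 509.0·(+0.13234)/1.07674 + 244.2 = 306.7582
M1: Pc = R·M1+t = (+0.07355, +0.13980, +0.96511); u = 633.1·(+0.07355)/0.96511 + 322.3 = 370.5462, v = 509.0·(+0.13980)/0.96511 + 244.2 = 317.9301
M2: Pc = R·M2+t = (+0.05696, -0.07834, +0.92186); u = 633.1·(+0.05696)/0.92186 + 322.3 = 361.4172, v = 509.0·(-0.07834)/0.92186 + 244.2 = 200.9473
M3: Pc = R·M3+t = (-0.13595, -0.08580, +1.03349); u = 633.1·(-0.13595)/1.03349 + 322.3 = 239.0202, v = 509.0·(-0.08580)/1.03349 + 244.2 = 201.9432

c0=(252.12, 306.76) c1=(370.55, 317.93) c2=(361.42, 200.95) c3=(239.02, 201.94)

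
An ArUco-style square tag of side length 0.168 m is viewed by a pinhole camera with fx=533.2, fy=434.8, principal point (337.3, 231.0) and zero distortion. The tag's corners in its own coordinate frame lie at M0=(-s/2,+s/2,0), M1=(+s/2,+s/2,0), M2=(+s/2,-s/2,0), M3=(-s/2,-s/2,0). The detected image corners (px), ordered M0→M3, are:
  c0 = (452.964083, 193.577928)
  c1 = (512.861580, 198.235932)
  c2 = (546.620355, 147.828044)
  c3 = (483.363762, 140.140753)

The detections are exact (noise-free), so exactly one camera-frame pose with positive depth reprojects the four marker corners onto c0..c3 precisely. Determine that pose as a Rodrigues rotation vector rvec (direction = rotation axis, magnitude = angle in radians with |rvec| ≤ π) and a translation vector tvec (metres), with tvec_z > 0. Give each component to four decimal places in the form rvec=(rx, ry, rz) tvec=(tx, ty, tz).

Intrinsics K: fx=533.2, fy=434.8, cx=337.3, cy=231.0
Marker side s = 0.168 m; corners in marker frame (Z=0):
  M0 = (-0.0840, +0.0840, 0)
  M1 = (+0.0840, +0.0840, 0)
  M2 = (+0.0840, -0.0840, 0)
  M3 = (-0.0840, -0.0840, 0)
Detected image corners:
  c0 = (452.964083, 193.577928) px
  c1 = (512.861580, 198.235932) px
  c2 = (546.620355, 147.828044) px
  c3 = (483.363762, 140.140753) px
Planar DLT: solve 8×8 A·h = b for H (H[2,2]=1):
  H  [+511.16181 +46.37825 +499.06268]
  H  [+85.77985 +389.76011 +171.05936]
  H  [+0.29067 +0.47614 +1.00000]
B = K⁻¹H; ‖b₁‖=0.828629, ‖b₂‖=0.828629; λ = 2/(‖b₁‖+‖b₂‖) = 1.206812, sign → tz>0 ⇒ λ=+1.206812
r₁ = λ·B[:,0] = (+0.93503,+0.05172,+0.35079); r₂ = λ·B[:,1] = (-0.25853,+0.77652,+0.57461)
r₃ = r₁×r₂ = (-0.24267,-0.62796,+0.73944); SVD([r₁ r₂ r₃]) → R = UVᵀ:
  R  [+0.93503 -0.25853 -0.24267]
  R  [+0.05172 +0.77652 -0.62796]
  R  [+0.35079 +0.57461 +0.73944]
t = (+0.36612, -0.16637, +1.20681) m
tr R = 2.450991; θ = arccos((tr R − 1)/2) = 0.759042 rad = 43.490°
axis k = ((R−Rᵀ)₃₂, (R−Rᵀ)₁₃, (R−Rᵀ)₂₁) / (2 sinθ) = (+0.873673, -0.431153, +0.225396)
rvec = θ·k = (+0.663155, -0.327263, +0.171085)

rvec=(0.6632, -0.3273, 0.1711) tvec=(0.3661, -0.1664, 1.2068)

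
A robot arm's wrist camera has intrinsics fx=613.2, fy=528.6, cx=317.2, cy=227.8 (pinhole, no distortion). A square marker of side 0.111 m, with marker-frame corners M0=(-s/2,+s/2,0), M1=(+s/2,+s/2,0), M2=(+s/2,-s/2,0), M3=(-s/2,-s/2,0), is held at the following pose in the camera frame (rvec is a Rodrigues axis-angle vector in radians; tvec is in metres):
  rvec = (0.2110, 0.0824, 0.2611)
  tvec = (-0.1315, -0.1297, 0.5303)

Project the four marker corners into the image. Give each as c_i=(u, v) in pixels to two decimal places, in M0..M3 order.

c0=(93.81, 138.65) c1=(212.86, 166.44) c2=(240.64, 56.04) c3=(115.76, 28.22)

Intrinsics K: fx=613.2, fy=528.6, cx=317.2, cy=227.8
Marker side s = 0.111 m; corners in marker frame (Z=0):
  M0 = (-0.0555, +0.0555, 0)
  M1 = (+0.0555, +0.0555, 0)
  M2 = (+0.0555, -0.0555, 0)
  M3 = (-0.0555, -0.0555, 0)
rvec = (0.2110, 0.0824, 0.2611), |rvec| = θ = 0.34566 rad = 19.805°
Rodrigues: sinθ=0.33882, 1−cosθ=0.05915; R = I + sinθ·[k]× + (1−cosθ)·[k]×²:
    [+0.96289 -0.24732 +0.10804]
    [+0.26454 +0.94421 -0.19617]
    [-0.05350 +0.21747 +0.97460]
t = (-0.1315, -0.1297, 0.5303) m
M0: Pc = R·M0+t = (-0.19867, -0.09198, +0.54534); u = 613.2·(-0.19867)/0.54534 + 317.2 = 93.8113, v = 528.6·(-0.09198)/0.54534 + 227.8 = 138.6451
M1: Pc = R·M1+t = (-0.09179, -0.06261, +0.53940); u = 613.2·(-0.09179)/0.53940 + 317.2 = 212.8560, v = 528.6·(-0.06261)/0.53940 + 227.8 = 166.4394
M2: Pc = R·M2+t = (-0.06433, -0.16742, +0.51526); u = 613.2·(-0.06433)/0.51526 + 317.2 = 240.6387, v = 528.6·(-0.16742)/0.51526 + 227.8 = 56.0440
M3: Pc = R·M3+t = (-0.17121, -0.19679, +0.52120); u = 613.2·(-0.17121)/0.52120 + 317.2 = 115.7639, v = 528.6·(-0.19679)/0.52120 + 227.8 = 28.2201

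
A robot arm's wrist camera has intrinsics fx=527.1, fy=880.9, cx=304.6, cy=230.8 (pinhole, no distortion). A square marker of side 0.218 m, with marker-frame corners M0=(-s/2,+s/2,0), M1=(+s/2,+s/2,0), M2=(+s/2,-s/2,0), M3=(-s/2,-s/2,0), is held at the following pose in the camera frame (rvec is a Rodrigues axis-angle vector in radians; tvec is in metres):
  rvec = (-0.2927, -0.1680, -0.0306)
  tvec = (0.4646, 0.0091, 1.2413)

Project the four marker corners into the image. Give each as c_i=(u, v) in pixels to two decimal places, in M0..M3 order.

Intrinsics K: fx=527.1, fy=880.9, cx=304.6, cy=230.8
Marker side s = 0.218 m; corners in marker frame (Z=0):
  M0 = (-0.1090, +0.1090, 0)
  M1 = (+0.1090, +0.1090, 0)
  M2 = (+0.1090, -0.1090, 0)
  M3 = (-0.1090, -0.1090, 0)
rvec = (-0.2927, -0.1680, -0.0306), |rvec| = θ = 0.33887 rad = 19.416°
Rodrigues: sinθ=0.33242, 1−cosθ=0.05687; R = I + sinθ·[k]× + (1−cosθ)·[k]×²:
    [+0.98556 +0.05437 -0.16037]
    [-0.00567 +0.95711 +0.28968]
    [+0.16924 -0.28458 +0.94359]
t = (0.4646, 0.0091, 1.2413) m
M0: Pc = R·M0+t = (+0.36310, +0.11404, +1.19183); u = 527.1·(+0.36310)/1.19183 + 304.6 = 465.1847, v = 880.9·(+0.11404)/1.19183 + 230.8 = 315.0902
M1: Pc = R·M1+t = (+0.57795, +0.11281, +1.22873); u = 527.1·(+0.57795)/1.22873 + 304.6 = 552.5302, v = 880.9·(+0.11281)/1.22873 + 230.8 = 311.6739
M2: Pc = R·M2+t = (+0.56610, -0.09584, +1.29077); u = 527.1·(+0.56610)/1.29077 + 304.6 = 535.7735, v = 880.9·(-0.09584)/1.29077 + 230.8 = 165.3912
M3: Pc = R·M3+t = (+0.35125, -0.09461, +1.25387); u = 527.1·(+0.35125)/1.25387 + 304.6 = 452.2567, v = 880.9·(-0.09461)/1.25387 + 230.8 = 164.3343

c0=(465.18, 315.09) c1=(552.53, 311.67) c2=(535.77, 165.39) c3=(452.26, 164.33)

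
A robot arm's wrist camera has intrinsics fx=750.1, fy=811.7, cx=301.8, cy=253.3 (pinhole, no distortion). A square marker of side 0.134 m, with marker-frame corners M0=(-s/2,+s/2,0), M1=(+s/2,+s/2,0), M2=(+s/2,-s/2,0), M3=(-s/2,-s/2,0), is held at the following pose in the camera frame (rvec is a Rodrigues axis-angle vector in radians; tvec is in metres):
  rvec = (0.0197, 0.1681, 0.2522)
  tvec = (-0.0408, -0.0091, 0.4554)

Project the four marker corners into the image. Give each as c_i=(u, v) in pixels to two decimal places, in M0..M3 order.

c0=(107.85, 320.83) c1=(312.90, 384.94) c2=(369.17, 148.16) c3=(159.07, 94.46)

Intrinsics K: fx=750.1, fy=811.7, cx=301.8, cy=253.3
Marker side s = 0.134 m; corners in marker frame (Z=0):
  M0 = (-0.0670, +0.0670, 0)
  M1 = (+0.0670, +0.0670, 0)
  M2 = (+0.0670, -0.0670, 0)
  M3 = (-0.0670, -0.0670, 0)
rvec = (0.0197, 0.1681, 0.2522), |rvec| = θ = 0.30373 rad = 17.402°
Rodrigues: sinθ=0.29908, 1−cosθ=0.04577; R = I + sinθ·[k]× + (1−cosθ)·[k]×²:
    [+0.95442 -0.24670 +0.16799]
    [+0.24998 +0.96825 +0.00164]
    [-0.16306 +0.04043 +0.98579]
t = (-0.0408, -0.0091, 0.4554) m
M0: Pc = R·M0+t = (-0.12127, +0.03902, +0.46903); u = 750.1·(-0.12127)/0.46903 + 301.8 = 107.8519, v = 811.7·(+0.03902)/0.46903 + 253.3 = 320.8337
M1: Pc = R·M1+t = (+0.00662, +0.07252, +0.44718); u = 750.1·(+0.00662)/0.44718 + 301.8 = 312.9001, v = 811.7·(+0.07252)/0.44718 + 253.3 = 384.9366
M2: Pc = R·M2+t = (+0.03967, -0.05722, +0.44177); u = 750.1·(+0.03967)/0.44177 + 301.8 = 369.1663, v = 811.7·(-0.05722)/0.44177 + 253.3 = 148.1571
M3: Pc = R·M3+t = (-0.08822, -0.09072, +0.46362); u = 750.1·(-0.08822)/0.46362 + 301.8 = 159.0700, v = 811.7·(-0.09072)/0.46362 + 253.3 = 94.4645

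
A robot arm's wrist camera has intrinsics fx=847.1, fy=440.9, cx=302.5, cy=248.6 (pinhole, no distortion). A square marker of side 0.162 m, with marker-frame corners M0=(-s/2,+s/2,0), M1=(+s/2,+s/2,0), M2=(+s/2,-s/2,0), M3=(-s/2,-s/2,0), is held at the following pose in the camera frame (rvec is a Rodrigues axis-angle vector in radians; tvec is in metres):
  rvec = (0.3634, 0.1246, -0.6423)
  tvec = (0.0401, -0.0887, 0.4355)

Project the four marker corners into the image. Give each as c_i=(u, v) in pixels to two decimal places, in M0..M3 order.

Intrinsics K: fx=847.1, fy=440.9, cx=302.5, cy=248.6
Marker side s = 0.162 m; corners in marker frame (Z=0):
  M0 = (-0.0810, +0.0810, 0)
  M1 = (+0.0810, +0.0810, 0)
  M2 = (+0.0810, -0.0810, 0)
  M3 = (-0.0810, -0.0810, 0)
rvec = (0.3634, 0.1246, -0.6423), |rvec| = θ = 0.74842 rad = 42.881°
Rodrigues: sinθ=0.68048, 1−cosθ=0.26724; R = I + sinθ·[k]× + (1−cosθ)·[k]×²:
    [+0.79577 +0.60560 +0.00193]
    [-0.56239 +0.74017 -0.36859]
    [-0.22465 +0.29223 +0.92959]
t = (0.0401, -0.0887, 0.4355) m
M0: Pc = R·M0+t = (+0.02470, +0.01681, +0.47737); u = 847.1·(+0.02470)/0.47737 + 302.5 = 346.3239, v = 440.9·(+0.01681)/0.47737 + 248.6 = 264.1237
M1: Pc = R·M1+t = (+0.15361, -0.07430, +0.44097); u = 847.1·(+0.15361)/0.44097 + 302.5 = 597.5822, v = 440.9·(-0.07430)/0.44097 + 248.6 = 174.3126
M2: Pc = R·M2+t = (+0.05550, -0.19421, +0.39363); u = 847.1·(+0.05550)/0.39363 + 302.5 = 421.9447, v = 440.9·(-0.19421)/0.39363 + 248.6 = 31.0720
M3: Pc = R·M3+t = (-0.07341, -0.10310, +0.43003); u = 847.1·(-0.07341)/0.43003 + 302.5 = 157.8897, v = 440.9·(-0.10310)/0.43003 + 248.6 = 142.8928

c0=(346.32, 264.12) c1=(597.58, 174.31) c2=(421.94, 31.07) c3=(157.89, 142.89)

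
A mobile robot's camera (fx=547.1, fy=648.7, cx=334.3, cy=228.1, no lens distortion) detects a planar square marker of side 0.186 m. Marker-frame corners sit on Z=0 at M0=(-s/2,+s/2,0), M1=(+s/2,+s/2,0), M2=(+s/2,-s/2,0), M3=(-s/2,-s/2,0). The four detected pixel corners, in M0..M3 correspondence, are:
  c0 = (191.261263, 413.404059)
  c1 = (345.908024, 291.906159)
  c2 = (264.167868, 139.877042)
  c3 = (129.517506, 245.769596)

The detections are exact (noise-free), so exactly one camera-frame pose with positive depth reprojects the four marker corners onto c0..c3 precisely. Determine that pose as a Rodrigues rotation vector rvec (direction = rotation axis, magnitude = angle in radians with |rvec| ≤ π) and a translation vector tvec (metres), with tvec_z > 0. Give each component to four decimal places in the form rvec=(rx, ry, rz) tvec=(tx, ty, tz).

Intrinsics K: fx=547.1, fy=648.7, cx=334.3, cy=228.1
Marker side s = 0.186 m; corners in marker frame (Z=0):
  M0 = (-0.0930, +0.0930, 0)
  M1 = (+0.0930, +0.0930, 0)
  M2 = (+0.0930, -0.0930, 0)
  M3 = (-0.0930, -0.0930, 0)
Detected image corners:
  c0 = (191.261263, 413.404059) px
  c1 = (345.908024, 291.906159) px
  c2 = (264.167868, 139.877042) px
  c3 = (129.517506, 245.769596) px
Planar DLT: solve 8×8 A·h = b for H (H[2,2]=1):
  H  [+773.32363 +213.05665 +230.22011]
  H  [-609.13017 +656.98970 +267.24037]
  H  [-0.00279 -0.74185 +1.00000]
B = K⁻¹H; ‖b₁‖=1.697845, ‖b₂‖=1.697845; λ = 2/(‖b₁‖+‖b₂‖) = 0.588982, sign → tz>0 ⇒ λ=+0.588982
r₁ = λ·B[:,0] = (+0.83353,-0.55248,-0.00164); r₂ = λ·B[:,1] = (+0.49635,+0.75015,-0.43694)
r₃ = r₁×r₂ = (+0.24263,+0.36338,+0.89949); SVD([r₁ r₂ r₃]) → R = UVᵀ:
  R  [+0.83353 +0.49635 +0.24263]
  R  [-0.55248 +0.75015 +0.36338]
  R  [-0.00164 -0.43694 +0.89949]
t = (-0.11205, +0.03554, +0.58898) m
tr R = 2.483164; θ = arccos((tr R − 1)/2) = 0.735371 rad = 42.134°
axis k = ((R−Rᵀ)₃₂, (R−Rᵀ)₁₃, (R−Rᵀ)₂₁) / (2 sinθ) = (-0.596486, +0.182056, -0.781703)
rvec = θ·k = (-0.438639, +0.133879, -0.574842)

rvec=(-0.4386, 0.1339, -0.5748) tvec=(-0.1120, 0.0355, 0.5890)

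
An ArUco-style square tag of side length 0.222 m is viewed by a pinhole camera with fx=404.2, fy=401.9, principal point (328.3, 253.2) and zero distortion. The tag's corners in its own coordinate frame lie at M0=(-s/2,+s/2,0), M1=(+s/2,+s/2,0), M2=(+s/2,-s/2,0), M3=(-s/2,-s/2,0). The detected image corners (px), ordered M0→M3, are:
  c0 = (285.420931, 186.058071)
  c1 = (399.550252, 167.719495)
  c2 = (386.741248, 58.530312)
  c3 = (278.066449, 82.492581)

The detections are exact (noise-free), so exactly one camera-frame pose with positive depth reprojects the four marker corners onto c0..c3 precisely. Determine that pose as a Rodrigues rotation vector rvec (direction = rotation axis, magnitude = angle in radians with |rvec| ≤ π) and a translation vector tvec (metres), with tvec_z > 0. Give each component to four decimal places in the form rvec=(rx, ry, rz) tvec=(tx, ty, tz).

rvec=(-0.1439, 0.2278, -0.1017) tvec=(0.0142, -0.2545, 0.7850)

Intrinsics K: fx=404.2, fy=401.9, cx=328.3, cy=253.2
Marker side s = 0.222 m; corners in marker frame (Z=0):
  M0 = (-0.1110, +0.1110, 0)
  M1 = (+0.1110, +0.1110, 0)
  M2 = (+0.1110, -0.1110, 0)
  M3 = (-0.1110, -0.1110, 0)
Detected image corners:
  c0 = (285.420931, 186.058071) px
  c1 = (399.550252, 167.719495) px
  c2 = (386.741248, 58.530312) px
  c3 = (278.066449, 82.492581) px
Planar DLT: solve 8×8 A·h = b for H (H[2,2]=1):
  H  [+408.07236 -20.92938 +335.62270]
  H  [-129.81193 +454.60641 +122.87115]
  H  [-0.27700 -0.19548 +1.00000]
B = K⁻¹H; ‖b₁‖=1.273942, ‖b₂‖=1.273942; λ = 2/(‖b₁‖+‖b₂‖) = 0.784965, sign → tz>0 ⇒ λ=+0.784965
r₁ = λ·B[:,0] = (+0.96909,-0.11655,-0.21744); r₂ = λ·B[:,1] = (+0.08399,+0.98458,-0.15345)
r₃ = r₁×r₂ = (+0.23197,+0.13044,+0.96394); SVD([r₁ r₂ r₃]) → R = UVᵀ:
  R  [+0.96909 +0.08399 +0.23197]
  R  [-0.11655 +0.98458 +0.13044]
  R  [-0.21744 -0.15345 +0.96394]
t = (+0.01422, -0.25455, +0.78497) m
tr R = 2.917609; θ = arccos((tr R − 1)/2) = 0.288032 rad = 16.503°
axis k = ((R−Rᵀ)₃₂, (R−Rᵀ)₁₃, (R−Rᵀ)₂₁) / (2 sinθ) = (-0.499691, +0.791018, -0.352986)
rvec = θ·k = (-0.143927, +0.227839, -0.101671)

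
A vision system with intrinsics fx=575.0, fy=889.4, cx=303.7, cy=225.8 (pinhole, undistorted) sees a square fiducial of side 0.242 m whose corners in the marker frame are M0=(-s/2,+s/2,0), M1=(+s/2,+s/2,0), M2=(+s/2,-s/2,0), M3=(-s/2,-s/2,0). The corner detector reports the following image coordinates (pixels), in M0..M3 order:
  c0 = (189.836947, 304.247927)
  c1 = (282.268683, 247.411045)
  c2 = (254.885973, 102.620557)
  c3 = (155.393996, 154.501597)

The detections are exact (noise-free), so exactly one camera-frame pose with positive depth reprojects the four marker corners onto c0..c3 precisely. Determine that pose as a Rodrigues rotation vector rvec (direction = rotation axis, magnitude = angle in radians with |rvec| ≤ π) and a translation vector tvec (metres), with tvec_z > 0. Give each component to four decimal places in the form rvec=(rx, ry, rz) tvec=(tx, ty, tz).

rvec=(0.2702, -0.3633, -0.3176) tvec=(-0.1911, -0.0338, 1.3504)

Intrinsics K: fx=575.0, fy=889.4, cx=303.7, cy=225.8
Marker side s = 0.242 m; corners in marker frame (Z=0):
  M0 = (-0.1210, +0.1210, 0)
  M1 = (+0.1210, +0.1210, 0)
  M2 = (+0.1210, -0.1210, 0)
  M3 = (-0.1210, -0.1210, 0)
Detected image corners:
  c0 = (189.836947, 304.247927) px
  c1 = (282.268683, 247.411045) px
  c2 = (254.885973, 102.620557) px
  c3 = (155.393996, 154.501597) px
Planar DLT: solve 8×8 A·h = b for H (H[2,2]=1):
  H  [+445.66769 +178.45017 +222.33349]
  H  [-179.50323 +655.11333 +203.52092]
  H  [+0.22457 +0.23168 +1.00000]
B = K⁻¹H; ‖b₁‖=0.740521, ‖b₂‖=0.740521; λ = 2/(‖b₁‖+‖b₂‖) = 1.350400, sign → tz>0 ⇒ λ=+1.350400
r₁ = λ·B[:,0] = (+0.88648,-0.34954,+0.30326); r₂ = λ·B[:,1] = (+0.25385,+0.91525,+0.31286)
r₃ = r₁×r₂ = (-0.38692,-0.20036,+0.90008); SVD([r₁ r₂ r₃]) → R = UVᵀ:
  R  [+0.88648 +0.25385 -0.38692]
  R  [-0.34954 +0.91525 -0.20036]
  R  [+0.30326 +0.31286 +0.90008]
t = (-0.19109, -0.03383, +1.35040) m
tr R = 2.701816; θ = arccos((tr R − 1)/2) = 0.553085 rad = 31.689°
axis k = ((R−Rᵀ)₃₂, (R−Rᵀ)₁₃, (R−Rᵀ)₂₁) / (2 sinθ) = (+0.488490, -0.656922, -0.574310)
rvec = θ·k = (+0.270176, -0.363333, -0.317642)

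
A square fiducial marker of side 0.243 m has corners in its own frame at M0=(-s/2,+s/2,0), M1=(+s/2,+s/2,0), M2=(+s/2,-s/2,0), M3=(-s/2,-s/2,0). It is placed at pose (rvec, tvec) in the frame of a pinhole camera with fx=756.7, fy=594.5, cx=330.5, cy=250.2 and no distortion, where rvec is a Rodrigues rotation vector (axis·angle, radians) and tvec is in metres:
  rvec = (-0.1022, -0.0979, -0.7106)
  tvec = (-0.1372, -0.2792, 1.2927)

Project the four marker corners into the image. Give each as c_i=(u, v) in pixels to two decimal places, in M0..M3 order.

Intrinsics K: fx=756.7, fy=594.5, cx=330.5, cy=250.2
Marker side s = 0.243 m; corners in marker frame (Z=0):
  M0 = (-0.1215, +0.1215, 0)
  M1 = (+0.1215, +0.1215, 0)
  M2 = (+0.1215, -0.1215, 0)
  M3 = (-0.1215, -0.1215, 0)
rvec = (-0.1022, -0.0979, -0.7106), |rvec| = θ = 0.72456 rad = 41.514°
Rodrigues: sinθ=0.66280, 1−cosθ=0.25121; R = I + sinθ·[k]× + (1−cosθ)·[k]×²:
    [+0.75379 +0.65482 -0.05481]
    [-0.64525 +0.75338 +0.12678]
    [+0.12431 -0.06020 +0.99042]
t = (-0.1372, -0.2792, 1.2927) m
M0: Pc = R·M0+t = (-0.14922, -0.10927, +1.27028); u = 756.7·(-0.14922)/1.27028 + 330.5 = 241.6078, v = 594.5·(-0.10927)/1.27028 + 250.2 = 199.0625
M1: Pc = R·M1+t = (+0.03395, -0.26606, +1.30049); u = 756.7·(+0.03395)/1.30049 + 330.5 = 350.2522, v = 594.5·(-0.26606)/1.30049 + 250.2 = 128.5735
M2: Pc = R·M2+t = (-0.12518, -0.44913, +1.31512); u = 756.7·(-0.12518)/1.31512 + 330.5 = 258.4758, v = 594.5·(-0.44913)/1.31512 + 250.2 = 47.1689
M3: Pc = R·M3+t = (-0.30835, -0.29234, +1.28491); u = 756.7·(-0.30835)/1.28491 + 330.5 = 148.9108, v = 594.5·(-0.29234)/1.28491 + 250.2 = 114.9417

c0=(241.61, 199.06) c1=(350.25, 128.57) c2=(258.48, 47.17) c3=(148.91, 114.94)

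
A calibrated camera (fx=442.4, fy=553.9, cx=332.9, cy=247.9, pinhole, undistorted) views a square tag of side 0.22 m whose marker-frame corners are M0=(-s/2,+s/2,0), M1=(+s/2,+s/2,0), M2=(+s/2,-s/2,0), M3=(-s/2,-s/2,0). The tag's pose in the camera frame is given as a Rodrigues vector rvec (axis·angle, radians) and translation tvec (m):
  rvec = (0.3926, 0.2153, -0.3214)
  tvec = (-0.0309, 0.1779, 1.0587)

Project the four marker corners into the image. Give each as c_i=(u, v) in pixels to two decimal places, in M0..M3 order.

Intrinsics K: fx=442.4, fy=553.9, cx=332.9, cy=247.9
Marker side s = 0.22 m; corners in marker frame (Z=0):
  M0 = (-0.1100, +0.1100, 0)
  M1 = (+0.1100, +0.1100, 0)
  M2 = (+0.1100, -0.1100, 0)
  M3 = (-0.1100, -0.1100, 0)
rvec = (0.3926, 0.2153, -0.3214), |rvec| = θ = 0.55117 rad = 31.580°
Rodrigues: sinθ=0.52368, 1−cosθ=0.14809; R = I + sinθ·[k]× + (1−cosθ)·[k]×²:
    [+0.92705 +0.34658 +0.14305]
    [-0.26417 +0.87451 -0.40675]
    [-0.26607 +0.33929 +0.90227]
t = (-0.0309, 0.1779, 1.0587) m
M0: Pc = R·M0+t = (-0.09475, +0.30315, +1.12529); u = 442.4·(-0.09475)/1.12529 + 332.9 = 295.6489, v = 553.9·(+0.30315)/1.12529 + 247.9 = 397.1214
M1: Pc = R·M1+t = (+0.10920, +0.24504, +1.06675); u = 442.4·(+0.10920)/1.06675 + 332.9 = 378.1865, v = 553.9·(+0.24504)/1.06675 + 247.9 = 375.1330
M2: Pc = R·M2+t = (+0.03295, +0.05265, +0.99211); u = 442.4·(+0.03295)/0.99211 + 332.9 = 347.5939, v = 553.9·(+0.05265)/0.99211 + 247.9 = 277.2922
M3: Pc = R·M3+t = (-0.17100, +0.11076, +1.05065); u = 442.4·(-0.17100)/1.05065 + 332.9 = 260.8968, v = 553.9·(+0.11076)/1.05065 + 247.9 = 306.2939

c0=(295.65, 397.12) c1=(378.19, 375.13) c2=(347.59, 277.29) c3=(260.90, 306.29)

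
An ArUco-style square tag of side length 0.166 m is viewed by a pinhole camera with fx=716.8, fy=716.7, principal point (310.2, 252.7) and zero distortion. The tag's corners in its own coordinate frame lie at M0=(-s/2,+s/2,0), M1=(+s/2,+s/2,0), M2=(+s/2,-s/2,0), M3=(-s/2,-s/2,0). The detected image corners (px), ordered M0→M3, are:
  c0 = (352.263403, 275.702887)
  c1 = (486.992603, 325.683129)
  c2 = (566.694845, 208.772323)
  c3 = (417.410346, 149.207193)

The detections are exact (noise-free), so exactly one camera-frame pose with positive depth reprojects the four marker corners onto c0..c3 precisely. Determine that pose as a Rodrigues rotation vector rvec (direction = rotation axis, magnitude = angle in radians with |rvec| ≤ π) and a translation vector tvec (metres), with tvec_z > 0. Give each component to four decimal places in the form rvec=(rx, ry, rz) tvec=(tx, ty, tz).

Intrinsics K: fx=716.8, fy=716.7, cx=310.2, cy=252.7
Marker side s = 0.166 m; corners in marker frame (Z=0):
  M0 = (-0.0830, +0.0830, 0)
  M1 = (+0.0830, +0.0830, 0)
  M2 = (+0.0830, -0.0830, 0)
  M3 = (-0.0830, -0.0830, 0)
Detected image corners:
  c0 = (352.263403, 275.702887) px
  c1 = (486.992603, 325.683129) px
  c2 = (566.694845, 208.772323) px
  c3 = (417.410346, 149.207193) px
Planar DLT: solve 8×8 A·h = b for H (H[2,2]=1):
  H  [+925.78905 -118.25051 +454.68151]
  H  [+366.62151 +900.41373 +243.73509]
  H  [+0.15986 +0.69898 +1.00000]
B = K⁻¹H; ‖b₁‖=1.314135, ‖b₂‖=1.314135; λ = 2/(‖b₁‖+‖b₂‖) = 0.760957, sign → tz>0 ⇒ λ=+0.760957
r₁ = λ·B[:,0] = (+0.93018,+0.34637,+0.12164); r₂ = λ·B[:,1] = (-0.35572,+0.76848,+0.53189)
r₃ = r₁×r₂ = (+0.09075,-0.53803,+0.83803); SVD([r₁ r₂ r₃]) → R = UVᵀ:
  R  [+0.93018 -0.35572 +0.09075]
  R  [+0.34637 +0.76848 -0.53803]
  R  [+0.12164 +0.53189 +0.83803]
t = (+0.15338, -0.00952, +0.76096) m
tr R = 2.536681; θ = arccos((tr R − 1)/2) = 0.694552 rad = 39.795°
axis k = ((R−Rᵀ)₃₂, (R−Rᵀ)₁₃, (R−Rᵀ)₂₁) / (2 sinθ) = (+0.835822, -0.024134, +0.548469)
rvec = θ·k = (+0.580522, -0.016762, +0.380941)

rvec=(0.5805, -0.0168, 0.3809) tvec=(0.1534, -0.0095, 0.7610)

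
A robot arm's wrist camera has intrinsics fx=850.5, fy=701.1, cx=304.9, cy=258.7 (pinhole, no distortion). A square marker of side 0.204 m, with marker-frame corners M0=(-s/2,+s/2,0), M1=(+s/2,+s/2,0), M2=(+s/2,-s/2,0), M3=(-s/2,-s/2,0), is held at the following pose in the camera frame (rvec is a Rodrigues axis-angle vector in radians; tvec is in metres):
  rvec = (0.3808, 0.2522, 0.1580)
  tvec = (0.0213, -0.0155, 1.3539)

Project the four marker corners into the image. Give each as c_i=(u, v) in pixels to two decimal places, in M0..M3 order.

c0=(252.63, 287.29) c1=(371.98, 308.95) c2=(390.13, 210.60) c3=(263.16, 190.86)

Intrinsics K: fx=850.5, fy=701.1, cx=304.9, cy=258.7
Marker side s = 0.204 m; corners in marker frame (Z=0):
  M0 = (-0.1020, +0.1020, 0)
  M1 = (+0.1020, +0.1020, 0)
  M2 = (+0.1020, -0.1020, 0)
  M3 = (-0.1020, -0.1020, 0)
rvec = (0.3808, 0.2522, 0.1580), |rvec| = θ = 0.48330 rad = 27.691°
Rodrigues: sinθ=0.46470, 1−cosθ=0.11453; R = I + sinθ·[k]× + (1−cosθ)·[k]×²:
    [+0.95657 -0.10483 +0.27200]
    [+0.19901 +0.91666 -0.34661]
    [-0.21299 +0.38569 +0.89771]
t = (0.0213, -0.0155, 1.3539) m
M0: Pc = R·M0+t = (-0.08696, +0.05770, +1.41497); u = 850.5·(-0.08696)/1.41497 + 304.9 = 252.6289, v = 701.1·(+0.05770)/1.41497 + 258.7 = 287.2895
M1: Pc = R·M1+t = (+0.10818, +0.09830, +1.37151); u = 850.5·(+0.10818)/1.37151 + 304.9 = 371.9828, v = 701.1·(+0.09830)/1.37151 + 258.7 = 308.9486
M2: Pc = R·M2+t = (+0.12956, -0.08870, +1.29283); u = 850.5·(+0.12956)/1.29283 + 304.9 = 390.1338, v = 701.1·(-0.08870)/1.29283 + 258.7 = 210.5985
M3: Pc = R·M3+t = (-0.06558, -0.12930, +1.33629); u = 850.5·(-0.06558)/1.33629 + 304.9 = 263.1621, v = 701.1·(-0.12930)/1.33629 + 258.7 = 190.8620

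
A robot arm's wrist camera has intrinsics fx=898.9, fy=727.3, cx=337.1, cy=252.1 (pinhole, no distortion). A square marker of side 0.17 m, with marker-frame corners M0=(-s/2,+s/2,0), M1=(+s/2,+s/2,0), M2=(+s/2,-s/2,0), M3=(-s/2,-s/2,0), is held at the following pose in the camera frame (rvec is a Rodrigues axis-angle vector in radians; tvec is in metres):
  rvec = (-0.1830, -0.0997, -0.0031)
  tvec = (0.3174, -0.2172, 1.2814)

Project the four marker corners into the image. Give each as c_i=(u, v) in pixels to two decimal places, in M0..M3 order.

Intrinsics K: fx=898.9, fy=727.3, cx=337.1, cy=252.1
Marker side s = 0.17 m; corners in marker frame (Z=0):
  M0 = (-0.0850, +0.0850, 0)
  M1 = (+0.0850, +0.0850, 0)
  M2 = (+0.0850, -0.0850, 0)
  M3 = (-0.0850, -0.0850, 0)
rvec = (-0.1830, -0.0997, -0.0031), |rvec| = θ = 0.20842 rad = 11.942°
Rodrigues: sinθ=0.20691, 1−cosθ=0.02164; R = I + sinθ·[k]× + (1−cosθ)·[k]×²:
    [+0.99504 +0.01217 -0.09870]
    [+0.00601 +0.98331 +0.18183]
    [+0.09926 -0.18152 +0.97836]
t = (0.3174, -0.2172, 1.2814) m
M0: Pc = R·M0+t = (+0.23386, -0.13413, +1.25753); u = 898.9·(+0.23386)/1.25753 + 337.1 = 504.2628, v = 727.3·(-0.13413)/1.25753 + 252.1 = 174.5256
M1: Pc = R·M1+t = (+0.40301, -0.13311, +1.27441); u = 898.9·(+0.40301)/1.27441 + 337.1 = 621.3640, v = 727.3·(-0.13311)/1.27441 + 252.1 = 176.1360
M2: Pc = R·M2+t = (+0.40094, -0.30027, +1.30527); u = 898.9·(+0.40094)/1.30527 + 337.1 = 613.2190, v = 727.3·(-0.30027)/1.30527 + 252.1 = 84.7881
M3: Pc = R·M3+t = (+0.23179, -0.30129, +1.28839); u = 898.9·(+0.23179)/1.28839 + 337.1 = 498.8158, v = 727.3·(-0.30129)/1.28839 + 252.1 = 82.0198

c0=(504.26, 174.53) c1=(621.36, 176.14) c2=(613.22, 84.79) c3=(498.82, 82.02)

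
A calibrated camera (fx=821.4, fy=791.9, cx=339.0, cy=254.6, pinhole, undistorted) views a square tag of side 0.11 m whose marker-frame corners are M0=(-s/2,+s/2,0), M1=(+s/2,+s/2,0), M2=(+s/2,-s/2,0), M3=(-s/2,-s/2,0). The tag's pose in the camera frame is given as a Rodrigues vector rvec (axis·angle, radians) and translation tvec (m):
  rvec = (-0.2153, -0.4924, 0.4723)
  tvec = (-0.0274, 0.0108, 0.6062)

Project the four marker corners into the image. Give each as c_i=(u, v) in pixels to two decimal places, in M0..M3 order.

Intrinsics K: fx=821.4, fy=791.9, cx=339.0, cy=254.6
Marker side s = 0.11 m; corners in marker frame (Z=0):
  M0 = (-0.0550, +0.0550, 0)
  M1 = (+0.0550, +0.0550, 0)
  M2 = (+0.0550, -0.0550, 0)
  M3 = (-0.0550, -0.0550, 0)
rvec = (-0.2153, -0.4924, 0.4723), |rvec| = θ = 0.71546 rad = 40.993°
Rodrigues: sinθ=0.65596, 1−cosθ=0.24521; R = I + sinθ·[k]× + (1−cosθ)·[k]×²:
    [+0.77700 -0.38224 -0.50016]
    [+0.48381 +0.87094 +0.08599]
    [+0.40274 -0.30880 +0.86165]
t = (-0.0274, 0.0108, 0.6062) m
M0: Pc = R·M0+t = (-0.09116, +0.03209, +0.56707); u = 821.4·(-0.09116)/0.56707 + 339.0 = 206.9564, v = 791.9·(+0.03209)/0.56707 + 254.6 = 299.4163
M1: Pc = R·M1+t = (-0.00569, +0.08531, +0.61137); u = 821.4·(-0.00569)/0.61137 + 339.0 = 331.3574, v = 791.9·(+0.08531)/0.61137 + 254.6 = 365.1030
M2: Pc = R·M2+t = (+0.03636, -0.01049, +0.64533); u = 821.4·(+0.03636)/0.64533 + 339.0 = 385.2777, v = 791.9·(-0.01049)/0.64533 + 254.6 = 241.7250
M3: Pc = R·M3+t = (-0.04911, -0.06371, +0.60103); u = 821.4·(-0.04911)/0.60103 + 339.0 = 271.8817, v = 791.9·(-0.06371)/0.60103 + 254.6 = 170.6565

c0=(206.96, 299.42) c1=(331.36, 365.10) c2=(385.28, 241.72) c3=(271.88, 170.66)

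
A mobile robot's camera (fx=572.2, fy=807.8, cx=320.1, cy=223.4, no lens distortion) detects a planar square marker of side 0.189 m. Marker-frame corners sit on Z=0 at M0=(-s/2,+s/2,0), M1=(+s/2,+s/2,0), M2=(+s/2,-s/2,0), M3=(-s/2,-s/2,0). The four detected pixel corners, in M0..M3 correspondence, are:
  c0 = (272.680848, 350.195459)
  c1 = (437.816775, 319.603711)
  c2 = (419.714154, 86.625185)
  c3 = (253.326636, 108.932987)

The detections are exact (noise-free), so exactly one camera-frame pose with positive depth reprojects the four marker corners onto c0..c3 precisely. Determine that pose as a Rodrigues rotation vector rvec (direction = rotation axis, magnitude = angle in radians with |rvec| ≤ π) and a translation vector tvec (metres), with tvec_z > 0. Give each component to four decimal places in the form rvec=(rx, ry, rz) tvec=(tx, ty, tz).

Intrinsics K: fx=572.2, fy=807.8, cx=320.1, cy=223.4
Marker side s = 0.189 m; corners in marker frame (Z=0):
  M0 = (-0.0945, +0.0945, 0)
  M1 = (+0.0945, +0.0945, 0)
  M2 = (+0.0945, -0.0945, 0)
  M3 = (-0.0945, -0.0945, 0)
Detected image corners:
  c0 = (272.680848, 350.195459) px
  c1 = (437.816775, 319.603711) px
  c2 = (419.714154, 86.625185) px
  c3 = (253.326636, 108.932987) px
Planar DLT: solve 8×8 A·h = b for H (H[2,2]=1):
  H  [+941.70153 +105.54605 +347.36546]
  H  [-99.54142 +1258.29194 +216.31665]
  H  [+0.18694 +0.01883 +1.00000]
B = K⁻¹H; ‖b₁‖=1.562296, ‖b₂‖=1.562296; λ = 2/(‖b₁‖+‖b₂‖) = 0.640084, sign → tz>0 ⇒ λ=+0.640084
r₁ = λ·B[:,0] = (+0.98648,-0.11197,+0.11966); r₂ = λ·B[:,1] = (+0.11133,+0.99371,+0.01205)
r₃ = r₁×r₂ = (-0.12026,+0.00143,+0.99274); SVD([r₁ r₂ r₃]) → R = UVᵀ:
  R  [+0.98648 +0.11133 -0.12026]
  R  [-0.11197 +0.99371 +0.00143]
  R  [+0.11966 +0.01205 +0.99274]
t = (+0.03050, -0.00561, +0.64008) m
tr R = 2.972934; θ = arccos((tr R − 1)/2) = 0.164705 rad = 9.437°
axis k = ((R−Rᵀ)₃₂, (R−Rᵀ)₁₃, (R−Rᵀ)₂₁) / (2 sinθ) = (+0.032383, -0.731630, -0.680933)
rvec = θ·k = (+0.005334, -0.120503, -0.112153)

rvec=(0.0053, -0.1205, -0.1122) tvec=(0.0305, -0.0056, 0.6401)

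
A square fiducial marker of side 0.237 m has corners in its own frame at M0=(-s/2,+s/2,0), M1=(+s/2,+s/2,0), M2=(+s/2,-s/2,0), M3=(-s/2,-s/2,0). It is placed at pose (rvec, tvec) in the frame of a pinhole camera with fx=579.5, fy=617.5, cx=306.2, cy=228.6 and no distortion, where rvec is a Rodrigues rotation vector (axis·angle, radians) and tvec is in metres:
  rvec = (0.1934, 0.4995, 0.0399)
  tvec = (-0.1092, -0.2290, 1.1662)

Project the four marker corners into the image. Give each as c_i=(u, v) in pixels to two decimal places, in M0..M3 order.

Intrinsics K: fx=579.5, fy=617.5, cx=306.2, cy=228.6
Marker side s = 0.237 m; corners in marker frame (Z=0):
  M0 = (-0.1185, +0.1185, 0)
  M1 = (+0.1185, +0.1185, 0)
  M2 = (+0.1185, -0.1185, 0)
  M3 = (-0.1185, -0.1185, 0)
rvec = (0.1934, 0.4995, 0.0399), |rvec| = θ = 0.53712 rad = 30.775°
Rodrigues: sinθ=0.51166, 1−cosθ=0.14081; R = I + sinθ·[k]× + (1−cosθ)·[k]×²:
    [+0.87744 +0.00914 +0.47959]
    [+0.08516 +0.98097 -0.17451]
    [-0.47206 +0.19396 +0.85996]
t = (-0.1092, -0.2290, 1.1662) m
M0: Pc = R·M0+t = (-0.21209, -0.12285, +1.24512); u = 579.5·(-0.21209)/1.24512 + 306.2 = 207.4883, v = 617.5·(-0.12285)/1.24512 + 228.6 = 167.6759
M1: Pc = R·M1+t = (-0.00414, -0.10266, +1.13325); u = 579.5·(-0.00414)/1.13325 + 306.2 = 304.0832, v = 617.5·(-0.10266)/1.13325 + 228.6 = 172.6589
M2: Pc = R·M2+t = (-0.00631, -0.33515, +1.08728); u = 579.5·(-0.00631)/1.08728 + 306.2 = 302.8388, v = 617.5·(-0.33515)/1.08728 + 228.6 = 38.2556
M3: Pc = R·M3+t = (-0.21426, -0.35534, +1.19915); u = 579.5·(-0.21426)/1.19915 + 306.2 = 202.6571, v = 617.5·(-0.35534)/1.19915 + 228.6 = 45.6211

c0=(207.49, 167.68) c1=(304.08, 172.66) c2=(302.84, 38.26) c3=(202.66, 45.62)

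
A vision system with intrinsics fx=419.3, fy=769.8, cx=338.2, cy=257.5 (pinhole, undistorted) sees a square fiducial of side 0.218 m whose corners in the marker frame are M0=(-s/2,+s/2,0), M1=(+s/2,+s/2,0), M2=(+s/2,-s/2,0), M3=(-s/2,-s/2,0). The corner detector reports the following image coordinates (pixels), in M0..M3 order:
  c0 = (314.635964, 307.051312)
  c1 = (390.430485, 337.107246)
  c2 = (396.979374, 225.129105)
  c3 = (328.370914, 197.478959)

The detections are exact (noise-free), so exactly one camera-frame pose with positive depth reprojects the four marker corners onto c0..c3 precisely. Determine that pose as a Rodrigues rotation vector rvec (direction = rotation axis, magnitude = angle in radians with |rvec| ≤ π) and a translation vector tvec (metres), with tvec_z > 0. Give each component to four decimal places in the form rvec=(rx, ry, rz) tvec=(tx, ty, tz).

Intrinsics K: fx=419.3, fy=769.8, cx=338.2, cy=257.5
Marker side s = 0.218 m; corners in marker frame (Z=0):
  M0 = (-0.1090, +0.1090, 0)
  M1 = (+0.1090, +0.1090, 0)
  M2 = (+0.1090, -0.1090, 0)
  M3 = (-0.1090, -0.1090, 0)
Detected image corners:
  c0 = (314.635964, 307.051312) px
  c1 = (390.430485, 337.107246) px
  c2 = (396.979374, 225.129105) px
  c3 = (328.370914, 197.478959) px
Planar DLT: solve 8×8 A·h = b for H (H[2,2]=1):
  H  [+337.03956 -208.81840 +357.92833]
  H  [+137.04392 +387.09370 +263.98040]
  H  [+0.01861 -0.45394 +1.00000]
B = K⁻¹H; ‖b₁‖=0.807510, ‖b₂‖=0.807510; λ = 2/(‖b₁‖+‖b₂‖) = 1.238375, sign → tz>0 ⇒ λ=+1.238375
r₁ = λ·B[:,0] = (+0.97683,+0.21275,+0.02305); r₂ = λ·B[:,1] = (-0.16332,+0.81075,-0.56214)
r₃ = r₁×r₂ = (-0.13828,+0.54536,+0.82672); SVD([r₁ r₂ r₃]) → R = UVᵀ:
  R  [+0.97683 -0.16332 -0.13828]
  R  [+0.21275 +0.81075 +0.54536]
  R  [+0.02305 -0.56214 +0.82672]
t = (+0.05827, +0.01043, +1.23838) m
tr R = 2.614308; θ = arccos((tr R − 1)/2) = 0.631481 rad = 36.181°
axis k = ((R−Rᵀ)₃₂, (R−Rᵀ)₁₃, (R−Rᵀ)₂₁) / (2 sinθ) = (-0.938016, -0.136643, +0.318519)
rvec = θ·k = (-0.592339, -0.086287, +0.201139)

rvec=(-0.5923, -0.0863, 0.2011) tvec=(0.0583, 0.0104, 1.2384)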